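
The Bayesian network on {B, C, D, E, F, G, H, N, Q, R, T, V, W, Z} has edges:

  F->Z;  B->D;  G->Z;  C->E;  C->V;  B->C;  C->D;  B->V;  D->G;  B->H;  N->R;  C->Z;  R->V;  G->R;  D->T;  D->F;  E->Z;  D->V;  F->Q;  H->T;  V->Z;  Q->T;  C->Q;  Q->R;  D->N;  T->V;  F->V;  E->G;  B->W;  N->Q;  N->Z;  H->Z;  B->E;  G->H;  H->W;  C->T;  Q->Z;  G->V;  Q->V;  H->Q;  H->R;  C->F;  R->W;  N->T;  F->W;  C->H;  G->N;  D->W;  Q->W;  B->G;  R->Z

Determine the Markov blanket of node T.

By definition, MB(T) is built from T's parents, T's children, and the co-parents of T.
Pa(T) = {C, D, H, N, Q}.
Children of T: V.
Parents of each child, excluding T:
  V's other parents are B, C, D, F, G, Q, R.
So the Markov blanket of T is {B, C, D, F, G, H, N, Q, R, V}.

{B, C, D, F, G, H, N, Q, R, V}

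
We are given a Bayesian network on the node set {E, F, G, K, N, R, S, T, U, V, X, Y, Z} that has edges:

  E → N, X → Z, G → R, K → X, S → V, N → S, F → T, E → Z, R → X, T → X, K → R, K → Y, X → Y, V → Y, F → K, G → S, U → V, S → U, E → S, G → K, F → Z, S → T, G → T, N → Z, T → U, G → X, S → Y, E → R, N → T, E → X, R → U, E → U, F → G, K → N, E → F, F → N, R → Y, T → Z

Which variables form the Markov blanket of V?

A node's Markov blanket = Pa ∪ Ch ∪ (parents of Ch other than the node itself).
V has parents S, U.
Ch(V) = {Y}.
Co-parents of V (other parents of its children):
  Y's other parents are K, R, S, X.
Taking the union gives {K, R, S, U, X, Y}.

{K, R, S, U, X, Y}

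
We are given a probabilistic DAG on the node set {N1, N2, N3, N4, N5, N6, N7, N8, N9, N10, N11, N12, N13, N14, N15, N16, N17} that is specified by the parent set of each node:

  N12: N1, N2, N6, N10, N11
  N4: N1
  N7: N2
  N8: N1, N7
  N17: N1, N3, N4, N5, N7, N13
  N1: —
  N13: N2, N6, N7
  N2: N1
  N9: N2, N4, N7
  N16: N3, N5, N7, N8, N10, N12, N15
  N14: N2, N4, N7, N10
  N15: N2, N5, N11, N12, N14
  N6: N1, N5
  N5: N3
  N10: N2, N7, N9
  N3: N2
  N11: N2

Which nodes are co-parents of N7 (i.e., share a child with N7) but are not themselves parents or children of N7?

Children of N7: N8, N9, N10, N13, N14, N16, N17.
  N8 also has parent N1.
  N9 also has parents N2, N4.
  parents(N10) \ {N7} = {N2, N9}.
  N13's other parents are N2, N6.
  parents(N14) \ {N7} = {N2, N4, N10}.
  N16's other parents are N3, N5, N8, N10, N12, N15.
  N17's other parents are N1, N3, N4, N5, N13.
Excluding nodes already adjacent to N7 (N2, N8, N9, N10, N13, N14, N16, N17), the co-parent-only contribution is {N1, N3, N4, N5, N6, N12, N15}.

{N1, N3, N4, N5, N6, N12, N15}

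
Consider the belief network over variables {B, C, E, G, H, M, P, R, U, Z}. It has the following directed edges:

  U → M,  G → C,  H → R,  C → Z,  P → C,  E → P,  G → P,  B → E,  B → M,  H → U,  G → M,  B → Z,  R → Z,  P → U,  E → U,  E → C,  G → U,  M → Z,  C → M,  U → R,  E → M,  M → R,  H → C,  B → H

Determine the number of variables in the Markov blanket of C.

Parents of C: E, G, H, P.
C's children: M, Z.
Other parents of C's children:
  M also has parents B, E, G, U.
  Z also has parents B, M, R.
MB(C) = {B, E, G, H, M, P, R, U, Z}, which has 9 nodes.

9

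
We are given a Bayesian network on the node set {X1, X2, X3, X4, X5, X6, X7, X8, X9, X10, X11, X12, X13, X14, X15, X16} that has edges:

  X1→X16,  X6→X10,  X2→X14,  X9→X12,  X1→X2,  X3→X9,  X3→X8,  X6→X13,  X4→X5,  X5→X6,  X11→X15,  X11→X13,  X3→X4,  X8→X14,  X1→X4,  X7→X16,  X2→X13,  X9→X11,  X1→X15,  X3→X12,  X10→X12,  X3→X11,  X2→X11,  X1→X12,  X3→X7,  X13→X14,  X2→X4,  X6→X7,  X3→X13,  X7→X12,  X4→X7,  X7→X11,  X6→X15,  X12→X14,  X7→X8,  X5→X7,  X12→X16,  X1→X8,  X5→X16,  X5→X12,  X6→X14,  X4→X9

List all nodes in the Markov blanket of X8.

{X1, X2, X3, X6, X7, X12, X13, X14}

X8 has parents X1, X3, X7.
Ch(X8) = {X14}.
Co-parents of X8 (other parents of its children):
  X14's other parents are X2, X6, X12, X13.
Taking the union gives {X1, X2, X3, X6, X7, X12, X13, X14}.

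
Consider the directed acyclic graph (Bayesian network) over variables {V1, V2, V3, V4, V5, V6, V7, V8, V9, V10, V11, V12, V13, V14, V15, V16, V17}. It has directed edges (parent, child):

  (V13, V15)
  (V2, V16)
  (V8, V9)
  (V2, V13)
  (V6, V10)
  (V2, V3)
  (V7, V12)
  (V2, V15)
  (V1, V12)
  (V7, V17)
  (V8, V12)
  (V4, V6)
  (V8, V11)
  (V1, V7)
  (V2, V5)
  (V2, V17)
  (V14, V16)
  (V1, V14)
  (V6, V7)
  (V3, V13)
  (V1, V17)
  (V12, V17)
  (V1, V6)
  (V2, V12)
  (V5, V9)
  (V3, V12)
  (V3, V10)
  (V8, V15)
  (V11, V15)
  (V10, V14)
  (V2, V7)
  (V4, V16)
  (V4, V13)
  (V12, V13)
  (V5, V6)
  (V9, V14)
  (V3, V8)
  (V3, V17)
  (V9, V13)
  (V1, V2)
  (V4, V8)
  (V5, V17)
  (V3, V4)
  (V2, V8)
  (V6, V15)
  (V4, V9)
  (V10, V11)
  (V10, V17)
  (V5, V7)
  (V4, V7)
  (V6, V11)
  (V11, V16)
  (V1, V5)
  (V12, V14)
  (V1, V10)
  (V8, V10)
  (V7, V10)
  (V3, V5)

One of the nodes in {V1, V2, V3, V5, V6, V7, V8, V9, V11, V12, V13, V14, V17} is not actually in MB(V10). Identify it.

V13

Parents of V10: V1, V3, V6, V7, V8.
V10's children: V11, V14, V17.
Parents of each child, excluding V10:
  V11: V6, V8
  V14: V1, V9, V12
  V17: V1, V2, V3, V5, V7, V12
MB(V10) = {V1, V2, V3, V5, V6, V7, V8, V9, V11, V12, V14, V17}.
V13 is neither a parent, child, nor co-parent of V10, so it does not belong.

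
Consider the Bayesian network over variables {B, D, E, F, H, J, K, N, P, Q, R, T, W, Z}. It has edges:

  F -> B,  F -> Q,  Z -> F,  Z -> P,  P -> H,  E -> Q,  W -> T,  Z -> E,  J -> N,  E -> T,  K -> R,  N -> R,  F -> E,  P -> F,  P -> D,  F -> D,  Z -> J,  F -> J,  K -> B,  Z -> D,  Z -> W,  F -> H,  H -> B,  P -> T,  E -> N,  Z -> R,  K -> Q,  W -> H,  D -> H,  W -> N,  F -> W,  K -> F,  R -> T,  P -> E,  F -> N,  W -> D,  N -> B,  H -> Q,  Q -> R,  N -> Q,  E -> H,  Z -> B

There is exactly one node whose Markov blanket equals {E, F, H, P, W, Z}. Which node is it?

The target node must have every member of {E, F, H, P, W, Z} as a parent, child, or co-parent, and no others.
Parents of D: F, P, W, Z; children: H; co-parents: E, F, P, W.
These exactly cover the given set, so the node is D.

D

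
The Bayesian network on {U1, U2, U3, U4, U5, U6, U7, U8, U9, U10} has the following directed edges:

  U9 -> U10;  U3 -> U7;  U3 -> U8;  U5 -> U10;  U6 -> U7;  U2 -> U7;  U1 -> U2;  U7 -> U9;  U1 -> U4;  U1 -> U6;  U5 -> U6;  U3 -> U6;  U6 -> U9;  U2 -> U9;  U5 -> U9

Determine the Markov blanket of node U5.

{U1, U2, U3, U6, U7, U9, U10}

The Markov blanket of a node is its parents, its children, and the other parents of its children.
U5 has no parents.
U5 has children U6, U9, U10.
Other parents of U5's children:
  U6: U1, U3
  U9: U2, U6, U7
  U10: U9
So the Markov blanket of U5 is {U1, U2, U3, U6, U7, U9, U10}.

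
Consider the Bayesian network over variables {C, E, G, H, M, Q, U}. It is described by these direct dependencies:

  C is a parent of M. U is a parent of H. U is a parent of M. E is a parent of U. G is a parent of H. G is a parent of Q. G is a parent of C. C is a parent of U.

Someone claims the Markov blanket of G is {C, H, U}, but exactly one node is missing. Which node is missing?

Recall MB(v) = parents ∪ children ∪ spouses, where spouses are the other parents of v's children.
G has children C, H, Q.
G has no parents.
Co-parents of G (other parents of its children):
  C has no other parent.
  Q has no other parent.
  H also has parent U.
MB(G) = {C, H, Q, U}.
Comparing with the claimed set, Q is missing.

Q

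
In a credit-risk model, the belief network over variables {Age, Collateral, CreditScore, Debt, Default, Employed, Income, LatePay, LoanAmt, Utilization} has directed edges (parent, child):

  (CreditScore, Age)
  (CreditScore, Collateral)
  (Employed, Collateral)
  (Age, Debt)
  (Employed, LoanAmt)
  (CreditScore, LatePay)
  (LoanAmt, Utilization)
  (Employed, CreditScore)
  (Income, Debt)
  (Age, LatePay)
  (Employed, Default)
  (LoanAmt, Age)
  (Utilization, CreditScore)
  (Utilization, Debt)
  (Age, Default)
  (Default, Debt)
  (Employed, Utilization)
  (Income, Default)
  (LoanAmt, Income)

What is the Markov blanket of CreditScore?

{Age, Collateral, Employed, LatePay, LoanAmt, Utilization}

Children of CreditScore: Age, Collateral, LatePay.
Parents of CreditScore: Employed, Utilization.
Parents of each child, excluding CreditScore:
  Age's other parent is LoanAmt.
  LatePay's other parent is Age.
  Collateral also has parent Employed.
MB(CreditScore) = {Age, Collateral, Employed, LatePay, LoanAmt, Utilization}.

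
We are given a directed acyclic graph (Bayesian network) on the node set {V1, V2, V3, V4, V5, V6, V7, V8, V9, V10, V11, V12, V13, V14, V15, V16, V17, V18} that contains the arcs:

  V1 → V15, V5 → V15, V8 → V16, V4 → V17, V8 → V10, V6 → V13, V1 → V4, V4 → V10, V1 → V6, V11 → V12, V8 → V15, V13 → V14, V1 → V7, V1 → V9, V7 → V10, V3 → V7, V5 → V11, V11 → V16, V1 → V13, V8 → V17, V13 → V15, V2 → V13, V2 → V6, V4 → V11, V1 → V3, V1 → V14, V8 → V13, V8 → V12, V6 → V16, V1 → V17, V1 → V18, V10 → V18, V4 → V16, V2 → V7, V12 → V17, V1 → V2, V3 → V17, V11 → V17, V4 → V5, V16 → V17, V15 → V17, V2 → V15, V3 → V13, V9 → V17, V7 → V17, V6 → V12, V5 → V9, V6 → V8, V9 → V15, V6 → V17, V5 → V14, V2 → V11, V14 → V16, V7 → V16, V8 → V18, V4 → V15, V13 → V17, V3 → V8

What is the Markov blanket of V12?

A node's Markov blanket = Pa ∪ Ch ∪ (parents of Ch other than the node itself).
Parents of V12: V6, V8, V11.
V12 has child V17.
For each child, the remaining parents (spouses of V12):
  V17's other parents are V1, V3, V4, V6, V7, V8, V9, V11, V13, V15, V16.
So the Markov blanket of V12 is {V1, V3, V4, V6, V7, V8, V9, V11, V13, V15, V16, V17}.

{V1, V3, V4, V6, V7, V8, V9, V11, V13, V15, V16, V17}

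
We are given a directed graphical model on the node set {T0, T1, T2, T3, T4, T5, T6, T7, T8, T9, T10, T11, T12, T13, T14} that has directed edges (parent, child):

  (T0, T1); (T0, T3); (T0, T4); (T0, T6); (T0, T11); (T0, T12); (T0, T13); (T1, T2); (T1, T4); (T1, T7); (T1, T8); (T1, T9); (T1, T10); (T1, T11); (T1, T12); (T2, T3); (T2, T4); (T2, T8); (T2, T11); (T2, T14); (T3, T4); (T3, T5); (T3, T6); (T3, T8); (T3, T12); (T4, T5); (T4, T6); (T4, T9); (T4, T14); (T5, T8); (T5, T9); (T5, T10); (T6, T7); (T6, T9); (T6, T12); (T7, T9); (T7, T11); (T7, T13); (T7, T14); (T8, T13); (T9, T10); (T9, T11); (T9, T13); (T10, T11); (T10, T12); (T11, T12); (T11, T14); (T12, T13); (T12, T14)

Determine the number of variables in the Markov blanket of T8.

T8's parents: T1, T2, T3, T5.
T8's children: T13.
Co-parents of T8 (other parents of its children):
  parents(T13) \ {T8} = {T0, T7, T9, T12}.
MB(T8) = {T0, T1, T2, T3, T5, T7, T9, T12, T13}, which has 9 nodes.

9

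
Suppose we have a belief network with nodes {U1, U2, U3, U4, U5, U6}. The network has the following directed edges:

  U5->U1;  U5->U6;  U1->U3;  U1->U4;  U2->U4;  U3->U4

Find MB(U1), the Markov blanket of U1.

{U2, U3, U4, U5}

By definition, MB(U1) is built from U1's parents, U1's children, and the co-parents of U1.
U1's parents: U5.
Children of U1: U3, U4.
Parents of each child, excluding U1:
  U3: —
  U4: U2, U3
So the Markov blanket of U1 is {U2, U3, U4, U5}.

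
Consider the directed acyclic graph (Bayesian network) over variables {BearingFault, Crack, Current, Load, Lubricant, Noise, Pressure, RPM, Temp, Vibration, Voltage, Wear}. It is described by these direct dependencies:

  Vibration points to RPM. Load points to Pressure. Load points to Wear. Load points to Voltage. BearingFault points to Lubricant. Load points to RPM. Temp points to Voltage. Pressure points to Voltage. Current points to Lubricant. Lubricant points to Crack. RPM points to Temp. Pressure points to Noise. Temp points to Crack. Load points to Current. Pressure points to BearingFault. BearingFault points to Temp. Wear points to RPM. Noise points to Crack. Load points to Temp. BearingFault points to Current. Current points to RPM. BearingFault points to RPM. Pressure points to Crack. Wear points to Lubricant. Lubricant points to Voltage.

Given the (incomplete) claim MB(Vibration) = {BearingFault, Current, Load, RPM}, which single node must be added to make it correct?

A node's Markov blanket = Pa ∪ Ch ∪ (parents of Ch other than the node itself).
Parents of Vibration: none.
Vibration's children: RPM.
Other parents of Vibration's children:
  parents(RPM) \ {Vibration} = {BearingFault, Current, Load, Wear}.
MB(Vibration) = {BearingFault, Current, Load, RPM, Wear}.
Comparing with the claimed set, Wear is missing.

Wear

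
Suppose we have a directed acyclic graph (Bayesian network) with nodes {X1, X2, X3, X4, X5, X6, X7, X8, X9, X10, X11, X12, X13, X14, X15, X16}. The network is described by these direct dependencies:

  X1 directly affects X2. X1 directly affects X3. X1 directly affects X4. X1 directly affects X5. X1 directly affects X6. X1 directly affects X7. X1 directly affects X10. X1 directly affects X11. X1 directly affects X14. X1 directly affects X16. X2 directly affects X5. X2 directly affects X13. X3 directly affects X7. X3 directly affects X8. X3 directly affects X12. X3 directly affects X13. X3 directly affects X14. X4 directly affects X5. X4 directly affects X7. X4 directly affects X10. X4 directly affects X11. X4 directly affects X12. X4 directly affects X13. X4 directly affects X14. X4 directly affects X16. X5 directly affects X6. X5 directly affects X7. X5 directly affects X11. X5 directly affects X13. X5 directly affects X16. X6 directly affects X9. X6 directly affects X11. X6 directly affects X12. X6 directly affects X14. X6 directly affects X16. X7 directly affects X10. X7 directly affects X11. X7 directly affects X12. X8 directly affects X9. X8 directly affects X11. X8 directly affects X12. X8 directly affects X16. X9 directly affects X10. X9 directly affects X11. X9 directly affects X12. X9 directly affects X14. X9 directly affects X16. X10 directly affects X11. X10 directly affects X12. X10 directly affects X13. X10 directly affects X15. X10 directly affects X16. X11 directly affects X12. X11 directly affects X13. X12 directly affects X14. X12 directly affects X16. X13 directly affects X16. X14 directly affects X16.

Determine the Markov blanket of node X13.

{X1, X2, X3, X4, X5, X6, X8, X9, X10, X11, X12, X14, X16}

X13's children: X16.
Pa(X13) = {X2, X3, X4, X5, X10, X11}.
Other parents of X13's children:
  parents(X16) \ {X13} = {X1, X4, X5, X6, X8, X9, X10, X12, X14}.
Taking the union gives {X1, X2, X3, X4, X5, X6, X8, X9, X10, X11, X12, X14, X16}.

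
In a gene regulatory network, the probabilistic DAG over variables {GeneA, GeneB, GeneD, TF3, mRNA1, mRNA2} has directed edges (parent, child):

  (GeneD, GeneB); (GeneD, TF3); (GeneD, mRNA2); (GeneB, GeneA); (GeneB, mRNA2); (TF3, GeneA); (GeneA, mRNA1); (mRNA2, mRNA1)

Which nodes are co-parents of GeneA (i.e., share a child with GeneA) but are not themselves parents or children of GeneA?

{mRNA2}

Children of GeneA: mRNA1.
  mRNA1: mRNA2
Excluding nodes already adjacent to GeneA (GeneB, TF3, mRNA1), the co-parent-only contribution is {mRNA2}.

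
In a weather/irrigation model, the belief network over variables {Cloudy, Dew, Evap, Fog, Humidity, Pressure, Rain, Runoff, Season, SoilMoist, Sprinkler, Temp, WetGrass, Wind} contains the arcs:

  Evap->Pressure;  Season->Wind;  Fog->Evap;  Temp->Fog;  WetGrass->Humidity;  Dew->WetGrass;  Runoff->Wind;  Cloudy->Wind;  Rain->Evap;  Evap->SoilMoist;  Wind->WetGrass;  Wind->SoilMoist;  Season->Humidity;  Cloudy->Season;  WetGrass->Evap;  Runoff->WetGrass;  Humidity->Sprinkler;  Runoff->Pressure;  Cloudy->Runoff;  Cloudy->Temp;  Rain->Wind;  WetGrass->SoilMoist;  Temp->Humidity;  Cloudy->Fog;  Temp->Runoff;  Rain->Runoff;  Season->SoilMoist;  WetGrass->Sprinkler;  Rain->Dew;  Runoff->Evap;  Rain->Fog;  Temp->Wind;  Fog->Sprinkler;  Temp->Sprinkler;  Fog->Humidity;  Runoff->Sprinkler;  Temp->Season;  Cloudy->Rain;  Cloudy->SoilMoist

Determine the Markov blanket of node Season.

{Cloudy, Evap, Fog, Humidity, Rain, Runoff, SoilMoist, Temp, WetGrass, Wind}

A node's Markov blanket = Pa ∪ Ch ∪ (parents of Ch other than the node itself).
Season's children: Humidity, SoilMoist, Wind.
Pa(Season) = {Cloudy, Temp}.
For each child, the remaining parents (spouses of Season):
  Wind: Cloudy, Rain, Runoff, Temp
  Humidity: Fog, Temp, WetGrass
  SoilMoist: Cloudy, Evap, WetGrass, Wind
So the Markov blanket of Season is {Cloudy, Evap, Fog, Humidity, Rain, Runoff, SoilMoist, Temp, WetGrass, Wind}.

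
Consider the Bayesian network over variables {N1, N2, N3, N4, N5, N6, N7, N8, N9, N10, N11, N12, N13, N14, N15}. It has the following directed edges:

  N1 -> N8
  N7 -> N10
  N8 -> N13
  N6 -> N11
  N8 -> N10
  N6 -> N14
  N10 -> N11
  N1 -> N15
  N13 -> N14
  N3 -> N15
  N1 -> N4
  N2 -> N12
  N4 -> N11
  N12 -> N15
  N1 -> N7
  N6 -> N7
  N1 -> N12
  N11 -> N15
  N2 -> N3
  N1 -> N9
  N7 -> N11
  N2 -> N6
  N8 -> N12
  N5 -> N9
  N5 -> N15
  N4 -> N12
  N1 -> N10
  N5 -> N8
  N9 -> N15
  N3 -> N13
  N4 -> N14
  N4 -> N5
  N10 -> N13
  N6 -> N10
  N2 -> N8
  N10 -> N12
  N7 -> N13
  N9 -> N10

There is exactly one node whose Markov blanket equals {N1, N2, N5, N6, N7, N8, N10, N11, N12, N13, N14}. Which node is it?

N4

The target node must have every member of {N1, N2, N5, N6, N7, N8, N10, N11, N12, N13, N14} as a parent, child, or co-parent, and no others.
Parents of N4: N1; children: N5, N11, N12, N14; co-parents: N1, N2, N6, N7, N8, N10, N13.
These exactly cover the given set, so the node is N4.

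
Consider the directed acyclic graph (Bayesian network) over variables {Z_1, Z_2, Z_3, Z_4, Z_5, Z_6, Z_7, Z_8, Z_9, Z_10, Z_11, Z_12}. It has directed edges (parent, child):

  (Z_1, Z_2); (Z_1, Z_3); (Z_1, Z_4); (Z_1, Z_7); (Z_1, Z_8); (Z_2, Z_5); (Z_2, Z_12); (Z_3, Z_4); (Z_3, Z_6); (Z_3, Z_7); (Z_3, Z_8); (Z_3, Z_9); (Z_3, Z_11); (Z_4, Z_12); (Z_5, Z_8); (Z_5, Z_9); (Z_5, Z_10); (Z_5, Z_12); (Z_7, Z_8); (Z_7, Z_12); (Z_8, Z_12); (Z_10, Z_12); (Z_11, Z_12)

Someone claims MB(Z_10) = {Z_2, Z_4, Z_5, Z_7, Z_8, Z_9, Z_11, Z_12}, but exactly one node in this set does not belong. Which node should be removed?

Pa(Z_10) = {Z_5}.
Children of Z_10: Z_12.
Parents of each child, excluding Z_10:
  Z_12's other parents are Z_2, Z_4, Z_5, Z_7, Z_8, Z_11.
MB(Z_10) = {Z_2, Z_4, Z_5, Z_7, Z_8, Z_11, Z_12}.
Z_9 is neither a parent, child, nor co-parent of Z_10, so it does not belong.

Z_9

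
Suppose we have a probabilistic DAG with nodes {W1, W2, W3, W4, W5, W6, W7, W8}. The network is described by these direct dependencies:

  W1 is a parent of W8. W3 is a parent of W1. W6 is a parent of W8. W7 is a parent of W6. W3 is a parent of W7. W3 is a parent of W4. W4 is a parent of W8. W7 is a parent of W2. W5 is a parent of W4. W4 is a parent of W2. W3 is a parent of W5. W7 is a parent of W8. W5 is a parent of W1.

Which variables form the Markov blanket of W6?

{W1, W4, W7, W8}

Pa(W6) = {W7}.
Children of W6: W8.
Parents of each child, excluding W6:
  parents(W8) \ {W6} = {W1, W4, W7}.
Union: {W7} ∪ {W8} ∪ {W1, W4, W7} = {W1, W4, W7, W8}.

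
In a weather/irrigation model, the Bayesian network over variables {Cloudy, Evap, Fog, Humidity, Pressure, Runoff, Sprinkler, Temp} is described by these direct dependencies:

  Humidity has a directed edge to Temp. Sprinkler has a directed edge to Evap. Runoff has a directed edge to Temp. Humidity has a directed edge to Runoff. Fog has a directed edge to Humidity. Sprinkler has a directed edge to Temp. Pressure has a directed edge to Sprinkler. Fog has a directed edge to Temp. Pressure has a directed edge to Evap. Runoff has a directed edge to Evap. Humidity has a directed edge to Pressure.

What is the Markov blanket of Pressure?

{Evap, Humidity, Runoff, Sprinkler}

Parents of Pressure: Humidity.
Pressure's children: Evap, Sprinkler.
Other parents of Pressure's children:
  Sprinkler: —
  Evap: Runoff, Sprinkler
Union: {Humidity} ∪ {Evap, Sprinkler} ∪ {Runoff, Sprinkler} = {Evap, Humidity, Runoff, Sprinkler}.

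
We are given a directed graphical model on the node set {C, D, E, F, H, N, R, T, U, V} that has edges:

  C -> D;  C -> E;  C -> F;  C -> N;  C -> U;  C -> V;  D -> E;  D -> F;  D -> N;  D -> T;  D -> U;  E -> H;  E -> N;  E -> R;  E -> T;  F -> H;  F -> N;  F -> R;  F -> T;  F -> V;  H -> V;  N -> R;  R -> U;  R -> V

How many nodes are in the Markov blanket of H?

5

H's parents: E, F.
Children of H: V.
Other parents of H's children:
  V: C, F, R
MB(H) = {C, E, F, R, V}, which has 5 nodes.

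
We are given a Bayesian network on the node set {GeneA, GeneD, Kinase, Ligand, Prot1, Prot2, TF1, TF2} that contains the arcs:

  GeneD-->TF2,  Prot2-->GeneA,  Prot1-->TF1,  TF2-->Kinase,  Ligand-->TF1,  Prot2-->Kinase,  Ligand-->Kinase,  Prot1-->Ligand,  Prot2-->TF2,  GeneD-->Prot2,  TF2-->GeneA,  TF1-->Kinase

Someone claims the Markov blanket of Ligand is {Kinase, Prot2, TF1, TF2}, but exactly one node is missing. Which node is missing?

Parents of Ligand: Prot1.
Ch(Ligand) = {Kinase, TF1}.
Other parents of Ligand's children:
  parents(TF1) \ {Ligand} = {Prot1}.
  parents(Kinase) \ {Ligand} = {Prot2, TF1, TF2}.
MB(Ligand) = {Kinase, Prot1, Prot2, TF1, TF2}.
Comparing with the claimed set, Prot1 is missing.

Prot1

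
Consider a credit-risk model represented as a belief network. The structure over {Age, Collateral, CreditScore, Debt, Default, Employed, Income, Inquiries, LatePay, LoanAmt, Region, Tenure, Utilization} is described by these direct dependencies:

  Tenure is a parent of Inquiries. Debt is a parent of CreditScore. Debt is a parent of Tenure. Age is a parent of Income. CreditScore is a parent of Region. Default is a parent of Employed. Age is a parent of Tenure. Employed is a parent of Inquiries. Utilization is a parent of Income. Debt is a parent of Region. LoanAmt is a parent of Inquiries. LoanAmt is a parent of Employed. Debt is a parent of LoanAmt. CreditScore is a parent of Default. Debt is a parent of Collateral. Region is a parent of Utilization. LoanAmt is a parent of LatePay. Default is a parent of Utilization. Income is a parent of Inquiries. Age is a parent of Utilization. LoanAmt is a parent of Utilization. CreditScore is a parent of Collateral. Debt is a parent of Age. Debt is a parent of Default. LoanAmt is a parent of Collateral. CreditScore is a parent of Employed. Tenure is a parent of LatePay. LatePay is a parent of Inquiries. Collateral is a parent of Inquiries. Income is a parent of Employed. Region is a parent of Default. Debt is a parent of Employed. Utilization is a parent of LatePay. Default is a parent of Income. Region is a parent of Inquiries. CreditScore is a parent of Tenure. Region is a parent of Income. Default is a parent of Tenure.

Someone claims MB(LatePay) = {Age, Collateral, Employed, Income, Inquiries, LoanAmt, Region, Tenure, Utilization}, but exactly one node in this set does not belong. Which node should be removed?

Age

A node's Markov blanket = Pa ∪ Ch ∪ (parents of Ch other than the node itself).
Children of LatePay: Inquiries.
LatePay has parents LoanAmt, Tenure, Utilization.
Parents of each child, excluding LatePay:
  Inquiries also has parents Collateral, Employed, Income, LoanAmt, Region, Tenure.
MB(LatePay) = {Collateral, Employed, Income, Inquiries, LoanAmt, Region, Tenure, Utilization}.
Age is neither a parent, child, nor co-parent of LatePay, so it does not belong.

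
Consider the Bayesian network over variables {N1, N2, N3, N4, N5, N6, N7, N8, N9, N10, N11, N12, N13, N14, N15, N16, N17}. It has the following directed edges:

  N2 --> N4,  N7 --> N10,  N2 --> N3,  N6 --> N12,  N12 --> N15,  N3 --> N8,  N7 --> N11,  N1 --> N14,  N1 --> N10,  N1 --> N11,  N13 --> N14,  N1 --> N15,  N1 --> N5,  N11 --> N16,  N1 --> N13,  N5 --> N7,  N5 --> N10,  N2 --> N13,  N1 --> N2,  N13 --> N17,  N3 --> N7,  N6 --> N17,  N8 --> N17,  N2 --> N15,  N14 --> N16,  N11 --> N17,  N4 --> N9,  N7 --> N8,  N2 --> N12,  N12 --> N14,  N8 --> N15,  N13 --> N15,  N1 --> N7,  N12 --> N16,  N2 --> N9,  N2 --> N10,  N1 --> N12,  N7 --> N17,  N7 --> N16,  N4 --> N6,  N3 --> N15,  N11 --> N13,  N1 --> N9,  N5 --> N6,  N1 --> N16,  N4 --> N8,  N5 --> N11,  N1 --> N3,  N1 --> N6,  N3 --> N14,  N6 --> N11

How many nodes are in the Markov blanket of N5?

Recall MB(v) = parents ∪ children ∪ spouses, where spouses are the other parents of v's children.
N5 has children N6, N7, N10, N11.
N5 has parent N1.
Co-parents of N5 (other parents of its children):
  N6 also has parents N1, N4.
  N7's other parents are N1, N3.
  N10 also has parents N1, N2, N7.
  parents(N11) \ {N5} = {N1, N6, N7}.
MB(N5) = {N1, N2, N3, N4, N6, N7, N10, N11}, which has 8 nodes.

8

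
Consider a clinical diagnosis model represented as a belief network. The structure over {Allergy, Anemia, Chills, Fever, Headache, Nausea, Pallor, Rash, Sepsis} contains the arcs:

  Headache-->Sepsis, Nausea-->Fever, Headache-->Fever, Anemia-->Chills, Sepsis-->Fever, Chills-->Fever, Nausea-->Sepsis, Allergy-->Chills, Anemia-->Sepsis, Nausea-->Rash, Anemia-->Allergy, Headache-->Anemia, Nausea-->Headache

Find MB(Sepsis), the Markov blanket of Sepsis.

{Anemia, Chills, Fever, Headache, Nausea}

Pa(Sepsis) = {Anemia, Headache, Nausea}.
Sepsis has child Fever.
Co-parents of Sepsis (other parents of its children):
  Fever also has parents Chills, Headache, Nausea.
Union: {Anemia, Headache, Nausea} ∪ {Fever} ∪ {Chills, Headache, Nausea} = {Anemia, Chills, Fever, Headache, Nausea}.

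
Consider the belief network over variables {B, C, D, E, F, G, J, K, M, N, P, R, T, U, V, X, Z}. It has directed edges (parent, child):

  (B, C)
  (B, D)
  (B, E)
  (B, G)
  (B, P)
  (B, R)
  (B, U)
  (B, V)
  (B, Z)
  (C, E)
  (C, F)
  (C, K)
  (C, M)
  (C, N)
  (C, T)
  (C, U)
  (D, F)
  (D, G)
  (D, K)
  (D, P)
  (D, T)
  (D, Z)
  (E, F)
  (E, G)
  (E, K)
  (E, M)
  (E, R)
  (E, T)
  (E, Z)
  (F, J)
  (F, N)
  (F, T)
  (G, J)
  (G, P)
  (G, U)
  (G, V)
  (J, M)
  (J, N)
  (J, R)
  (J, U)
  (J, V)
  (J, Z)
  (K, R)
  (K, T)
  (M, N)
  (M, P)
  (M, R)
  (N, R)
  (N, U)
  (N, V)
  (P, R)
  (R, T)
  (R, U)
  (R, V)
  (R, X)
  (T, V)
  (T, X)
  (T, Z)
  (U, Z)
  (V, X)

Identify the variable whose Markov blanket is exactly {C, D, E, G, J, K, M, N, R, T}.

The target node must have every member of {C, D, E, G, J, K, M, N, R, T} as a parent, child, or co-parent, and no others.
Parents of F: C, D, E; children: J, N, T; co-parents: C, D, E, G, J, K, M, R.
These exactly cover the given set, so the node is F.

F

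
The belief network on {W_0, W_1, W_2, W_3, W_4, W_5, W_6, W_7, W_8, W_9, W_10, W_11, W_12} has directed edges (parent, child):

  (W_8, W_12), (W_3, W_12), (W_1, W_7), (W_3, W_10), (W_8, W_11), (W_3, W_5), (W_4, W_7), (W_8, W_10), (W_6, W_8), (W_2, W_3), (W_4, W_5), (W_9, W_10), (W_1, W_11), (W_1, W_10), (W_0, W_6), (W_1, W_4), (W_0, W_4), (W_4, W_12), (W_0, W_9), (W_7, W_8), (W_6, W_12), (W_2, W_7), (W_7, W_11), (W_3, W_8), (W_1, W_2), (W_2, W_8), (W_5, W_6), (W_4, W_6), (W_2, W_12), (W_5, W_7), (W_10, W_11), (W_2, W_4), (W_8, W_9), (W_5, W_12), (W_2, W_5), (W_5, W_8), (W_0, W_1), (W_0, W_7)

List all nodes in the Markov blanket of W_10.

{W_1, W_3, W_7, W_8, W_9, W_11}

Parents of W_10: W_1, W_3, W_8, W_9.
W_10 has child W_11.
For each child, the remaining parents (spouses of W_10):
  W_11 also has parents W_1, W_7, W_8.
Taking the union gives {W_1, W_3, W_7, W_8, W_9, W_11}.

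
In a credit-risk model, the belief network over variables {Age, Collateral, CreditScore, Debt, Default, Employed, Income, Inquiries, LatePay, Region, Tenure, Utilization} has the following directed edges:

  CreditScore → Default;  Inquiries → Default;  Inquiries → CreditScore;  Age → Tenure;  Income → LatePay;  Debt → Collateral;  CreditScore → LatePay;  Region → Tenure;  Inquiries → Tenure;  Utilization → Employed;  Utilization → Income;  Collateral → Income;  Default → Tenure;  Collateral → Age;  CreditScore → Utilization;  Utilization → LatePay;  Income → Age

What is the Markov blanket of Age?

{Collateral, Default, Income, Inquiries, Region, Tenure}

The Markov blanket of a node is its parents, its children, and the other parents of its children.
Age's parents: Collateral, Income.
Age has child Tenure.
For each child, the remaining parents (spouses of Age):
  Tenure: Default, Inquiries, Region
Union: {Collateral, Income} ∪ {Tenure} ∪ {Default, Inquiries, Region} = {Collateral, Default, Income, Inquiries, Region, Tenure}.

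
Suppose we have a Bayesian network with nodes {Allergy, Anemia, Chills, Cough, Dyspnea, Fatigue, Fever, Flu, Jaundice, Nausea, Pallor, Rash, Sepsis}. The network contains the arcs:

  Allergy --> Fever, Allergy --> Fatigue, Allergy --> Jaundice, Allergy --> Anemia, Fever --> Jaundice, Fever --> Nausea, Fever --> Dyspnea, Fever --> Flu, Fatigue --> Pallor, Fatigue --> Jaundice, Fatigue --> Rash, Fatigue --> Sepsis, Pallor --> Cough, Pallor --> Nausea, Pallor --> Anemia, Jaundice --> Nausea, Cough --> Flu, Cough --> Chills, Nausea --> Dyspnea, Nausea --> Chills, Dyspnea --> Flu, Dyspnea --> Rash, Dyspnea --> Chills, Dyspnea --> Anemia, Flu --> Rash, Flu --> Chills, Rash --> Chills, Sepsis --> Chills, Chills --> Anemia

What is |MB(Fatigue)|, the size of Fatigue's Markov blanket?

8

Children of Fatigue: Jaundice, Pallor, Rash, Sepsis.
Pa(Fatigue) = {Allergy}.
Other parents of Fatigue's children:
  Pallor has no other parent.
  Jaundice also has parents Allergy, Fever.
  Rash's other parents are Dyspnea, Flu.
  Sepsis: no additional parents.
MB(Fatigue) = {Allergy, Dyspnea, Fever, Flu, Jaundice, Pallor, Rash, Sepsis}, which has 8 nodes.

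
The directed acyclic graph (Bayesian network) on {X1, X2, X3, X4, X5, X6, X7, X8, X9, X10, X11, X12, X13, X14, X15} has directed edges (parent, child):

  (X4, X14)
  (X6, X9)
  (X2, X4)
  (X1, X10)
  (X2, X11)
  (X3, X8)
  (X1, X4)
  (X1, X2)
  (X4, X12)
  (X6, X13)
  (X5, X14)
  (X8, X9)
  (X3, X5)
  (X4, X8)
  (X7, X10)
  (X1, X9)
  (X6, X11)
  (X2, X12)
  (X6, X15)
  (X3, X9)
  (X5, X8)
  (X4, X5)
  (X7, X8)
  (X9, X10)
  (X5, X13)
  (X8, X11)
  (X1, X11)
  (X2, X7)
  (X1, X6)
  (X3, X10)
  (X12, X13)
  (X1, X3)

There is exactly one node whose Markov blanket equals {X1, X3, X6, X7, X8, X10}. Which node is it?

The target node must have every member of {X1, X3, X6, X7, X8, X10} as a parent, child, or co-parent, and no others.
Parents of X9: X1, X3, X6, X8; children: X10; co-parents: X1, X3, X7.
These exactly cover the given set, so the node is X9.

X9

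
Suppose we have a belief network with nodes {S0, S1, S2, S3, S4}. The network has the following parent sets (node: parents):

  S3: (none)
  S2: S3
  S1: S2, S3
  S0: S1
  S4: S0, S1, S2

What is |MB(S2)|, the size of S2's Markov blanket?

By definition, MB(S2) is built from S2's parents, S2's children, and the co-parents of S2.
S2's parents: S3.
Ch(S2) = {S1, S4}.
Co-parents of S2 (other parents of its children):
  parents(S1) \ {S2} = {S3}.
  S4 also has parents S0, S1.
MB(S2) = {S0, S1, S3, S4}, which has 4 nodes.

4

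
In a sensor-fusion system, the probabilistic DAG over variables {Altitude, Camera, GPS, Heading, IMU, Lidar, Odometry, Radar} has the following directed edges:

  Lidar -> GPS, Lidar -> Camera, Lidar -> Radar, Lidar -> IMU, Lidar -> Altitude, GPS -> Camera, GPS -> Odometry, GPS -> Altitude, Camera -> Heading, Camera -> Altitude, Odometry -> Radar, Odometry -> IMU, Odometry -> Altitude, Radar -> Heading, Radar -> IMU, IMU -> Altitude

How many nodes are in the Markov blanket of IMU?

6

Pa(IMU) = {Lidar, Odometry, Radar}.
Ch(IMU) = {Altitude}.
For each child, the remaining parents (spouses of IMU):
  Altitude: Camera, GPS, Lidar, Odometry
MB(IMU) = {Altitude, Camera, GPS, Lidar, Odometry, Radar}, which has 6 nodes.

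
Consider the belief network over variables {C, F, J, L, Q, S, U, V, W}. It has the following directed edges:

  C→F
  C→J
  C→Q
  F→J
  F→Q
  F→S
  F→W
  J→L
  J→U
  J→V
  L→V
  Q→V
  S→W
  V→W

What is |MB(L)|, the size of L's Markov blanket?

Pa(L) = {J}.
L has child V.
Other parents of L's children:
  V: J, Q
MB(L) = {J, Q, V}, which has 3 nodes.

3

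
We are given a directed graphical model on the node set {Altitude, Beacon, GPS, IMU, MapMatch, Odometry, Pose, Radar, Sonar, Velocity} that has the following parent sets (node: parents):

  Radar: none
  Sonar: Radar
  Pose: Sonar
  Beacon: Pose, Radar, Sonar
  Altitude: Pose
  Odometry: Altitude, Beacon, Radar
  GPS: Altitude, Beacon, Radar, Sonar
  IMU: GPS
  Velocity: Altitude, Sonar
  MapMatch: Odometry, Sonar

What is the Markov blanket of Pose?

{Altitude, Beacon, Radar, Sonar}

Pose's children: Altitude, Beacon.
Pose has parent Sonar.
For each child, the remaining parents (spouses of Pose):
  Beacon's other parents are Radar, Sonar.
  Altitude: no additional parents.
MB(Pose) = {Altitude, Beacon, Radar, Sonar}.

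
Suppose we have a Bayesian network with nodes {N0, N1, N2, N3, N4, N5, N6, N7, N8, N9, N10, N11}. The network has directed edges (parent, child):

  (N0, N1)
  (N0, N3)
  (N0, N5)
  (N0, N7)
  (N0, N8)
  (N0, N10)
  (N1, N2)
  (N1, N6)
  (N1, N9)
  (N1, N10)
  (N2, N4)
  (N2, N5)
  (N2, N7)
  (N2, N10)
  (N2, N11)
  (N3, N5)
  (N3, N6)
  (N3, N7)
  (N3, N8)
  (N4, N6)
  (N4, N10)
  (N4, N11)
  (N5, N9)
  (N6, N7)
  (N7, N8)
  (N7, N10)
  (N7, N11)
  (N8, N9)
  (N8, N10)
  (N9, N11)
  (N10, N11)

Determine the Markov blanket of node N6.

{N0, N1, N2, N3, N4, N7}

A node's Markov blanket = Pa ∪ Ch ∪ (parents of Ch other than the node itself).
Ch(N6) = {N7}.
Parents of N6: N1, N3, N4.
Co-parents of N6 (other parents of its children):
  parents(N7) \ {N6} = {N0, N2, N3}.
MB(N6) = {N0, N1, N2, N3, N4, N7}.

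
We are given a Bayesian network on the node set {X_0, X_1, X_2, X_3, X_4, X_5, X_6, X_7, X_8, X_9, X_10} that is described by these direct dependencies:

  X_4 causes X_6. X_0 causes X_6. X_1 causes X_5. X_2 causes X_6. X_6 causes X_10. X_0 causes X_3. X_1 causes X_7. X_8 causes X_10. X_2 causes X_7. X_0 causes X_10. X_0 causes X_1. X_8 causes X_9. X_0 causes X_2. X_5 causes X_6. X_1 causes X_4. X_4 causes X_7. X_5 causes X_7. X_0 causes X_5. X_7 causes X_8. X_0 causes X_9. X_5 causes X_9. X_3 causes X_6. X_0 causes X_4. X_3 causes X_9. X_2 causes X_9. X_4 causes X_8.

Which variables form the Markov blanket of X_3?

Recall MB(v) = parents ∪ children ∪ spouses, where spouses are the other parents of v's children.
X_3 has parent X_0.
Children of X_3: X_6, X_9.
Parents of each child, excluding X_3:
  X_6 also has parents X_0, X_2, X_4, X_5.
  X_9's other parents are X_0, X_2, X_5, X_8.
MB(X_3) = {X_0, X_2, X_4, X_5, X_6, X_8, X_9}.

{X_0, X_2, X_4, X_5, X_6, X_8, X_9}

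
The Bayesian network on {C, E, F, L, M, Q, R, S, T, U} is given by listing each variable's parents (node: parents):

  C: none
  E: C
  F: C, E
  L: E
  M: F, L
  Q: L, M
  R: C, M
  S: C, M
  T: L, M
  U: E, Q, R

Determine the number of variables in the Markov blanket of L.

5

Recall MB(v) = parents ∪ children ∪ spouses, where spouses are the other parents of v's children.
L has parent E.
Children of L: M, Q, T.
Co-parents of L (other parents of its children):
  M's other parent is F.
  Q's other parent is M.
  parents(T) \ {L} = {M}.
MB(L) = {E, F, M, Q, T}, which has 5 nodes.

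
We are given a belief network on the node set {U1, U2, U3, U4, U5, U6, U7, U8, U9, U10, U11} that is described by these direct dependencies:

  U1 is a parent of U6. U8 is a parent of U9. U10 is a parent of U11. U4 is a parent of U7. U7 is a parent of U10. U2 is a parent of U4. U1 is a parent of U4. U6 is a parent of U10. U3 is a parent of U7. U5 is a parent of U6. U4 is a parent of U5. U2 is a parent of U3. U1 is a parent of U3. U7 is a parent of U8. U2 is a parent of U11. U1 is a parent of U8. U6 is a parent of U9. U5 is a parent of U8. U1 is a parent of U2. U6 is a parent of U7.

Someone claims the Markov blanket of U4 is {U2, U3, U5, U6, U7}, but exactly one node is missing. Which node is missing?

The Markov blanket of a node is its parents, its children, and the other parents of its children.
Parents of U4: U1, U2.
U4 has children U5, U7.
Parents of each child, excluding U4:
  U5: —
  U7: U3, U6
MB(U4) = {U1, U2, U3, U5, U6, U7}.
Comparing with the claimed set, U1 is missing.

U1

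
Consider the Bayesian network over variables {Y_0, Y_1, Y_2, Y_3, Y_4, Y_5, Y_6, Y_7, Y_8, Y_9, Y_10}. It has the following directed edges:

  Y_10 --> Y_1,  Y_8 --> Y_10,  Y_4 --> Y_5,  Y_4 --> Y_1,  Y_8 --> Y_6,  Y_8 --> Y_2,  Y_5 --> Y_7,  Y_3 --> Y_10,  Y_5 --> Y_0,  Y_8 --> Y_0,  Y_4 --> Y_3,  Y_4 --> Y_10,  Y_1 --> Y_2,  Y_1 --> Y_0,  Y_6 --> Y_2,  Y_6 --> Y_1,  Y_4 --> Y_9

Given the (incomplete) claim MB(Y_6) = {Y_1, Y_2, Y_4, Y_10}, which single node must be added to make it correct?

Y_6's parents: Y_8.
Y_6's children: Y_1, Y_2.
Co-parents of Y_6 (other parents of its children):
  Y_1's other parents are Y_4, Y_10.
  Y_2 also has parents Y_1, Y_8.
MB(Y_6) = {Y_1, Y_2, Y_4, Y_8, Y_10}.
Comparing with the claimed set, Y_8 is missing.

Y_8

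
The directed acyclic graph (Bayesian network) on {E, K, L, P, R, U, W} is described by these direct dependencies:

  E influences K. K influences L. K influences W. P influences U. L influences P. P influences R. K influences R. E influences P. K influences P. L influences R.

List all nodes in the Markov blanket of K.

K has children L, P, R, W.
K has parent E.
Parents of each child, excluding K:
  L: —
  P: E, L
  R: L, P
  W: —
Union: {E} ∪ {L, P, R, W} ∪ {E, L, P} = {E, L, P, R, W}.

{E, L, P, R, W}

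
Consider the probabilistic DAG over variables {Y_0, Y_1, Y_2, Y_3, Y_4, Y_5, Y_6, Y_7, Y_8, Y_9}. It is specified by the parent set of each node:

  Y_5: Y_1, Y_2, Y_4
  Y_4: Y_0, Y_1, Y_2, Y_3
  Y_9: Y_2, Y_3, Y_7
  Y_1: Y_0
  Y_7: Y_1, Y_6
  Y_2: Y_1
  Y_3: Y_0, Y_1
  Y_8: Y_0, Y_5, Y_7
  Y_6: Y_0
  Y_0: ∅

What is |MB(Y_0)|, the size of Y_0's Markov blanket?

The Markov blanket of a node is its parents, its children, and the other parents of its children.
Y_0 has no parents.
Y_0's children: Y_1, Y_3, Y_4, Y_6, Y_8.
Co-parents of Y_0 (other parents of its children):
  Y_1: —
  Y_3: Y_1
  Y_4: Y_1, Y_2, Y_3
  Y_6: —
  Y_8: Y_5, Y_7
MB(Y_0) = {Y_1, Y_2, Y_3, Y_4, Y_5, Y_6, Y_7, Y_8}, which has 8 nodes.

8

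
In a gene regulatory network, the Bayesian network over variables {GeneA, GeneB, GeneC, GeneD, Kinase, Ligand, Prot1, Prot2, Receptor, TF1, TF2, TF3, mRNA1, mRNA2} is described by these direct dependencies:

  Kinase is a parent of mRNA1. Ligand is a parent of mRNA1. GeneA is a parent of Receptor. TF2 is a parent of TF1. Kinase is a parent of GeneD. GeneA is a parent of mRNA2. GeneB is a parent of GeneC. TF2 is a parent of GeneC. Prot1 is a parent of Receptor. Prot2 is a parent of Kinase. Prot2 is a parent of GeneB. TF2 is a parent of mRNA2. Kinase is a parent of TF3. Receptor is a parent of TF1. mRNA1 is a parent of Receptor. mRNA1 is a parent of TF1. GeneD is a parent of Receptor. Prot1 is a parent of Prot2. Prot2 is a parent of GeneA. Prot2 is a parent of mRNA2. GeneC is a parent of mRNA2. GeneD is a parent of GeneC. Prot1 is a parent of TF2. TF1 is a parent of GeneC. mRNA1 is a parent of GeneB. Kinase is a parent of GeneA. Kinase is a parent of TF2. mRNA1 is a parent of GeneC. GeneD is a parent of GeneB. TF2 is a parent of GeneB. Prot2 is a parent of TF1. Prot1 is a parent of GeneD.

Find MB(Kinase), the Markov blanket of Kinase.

A node's Markov blanket = Pa ∪ Ch ∪ (parents of Ch other than the node itself).
Kinase's parents: Prot2.
Ch(Kinase) = {GeneA, GeneD, TF2, TF3, mRNA1}.
Parents of each child, excluding Kinase:
  TF3 has no other parent.
  GeneD's other parent is Prot1.
  GeneA also has parent Prot2.
  mRNA1's other parent is Ligand.
  parents(TF2) \ {Kinase} = {Prot1}.
Taking the union gives {GeneA, GeneD, Ligand, Prot1, Prot2, TF2, TF3, mRNA1}.

{GeneA, GeneD, Ligand, Prot1, Prot2, TF2, TF3, mRNA1}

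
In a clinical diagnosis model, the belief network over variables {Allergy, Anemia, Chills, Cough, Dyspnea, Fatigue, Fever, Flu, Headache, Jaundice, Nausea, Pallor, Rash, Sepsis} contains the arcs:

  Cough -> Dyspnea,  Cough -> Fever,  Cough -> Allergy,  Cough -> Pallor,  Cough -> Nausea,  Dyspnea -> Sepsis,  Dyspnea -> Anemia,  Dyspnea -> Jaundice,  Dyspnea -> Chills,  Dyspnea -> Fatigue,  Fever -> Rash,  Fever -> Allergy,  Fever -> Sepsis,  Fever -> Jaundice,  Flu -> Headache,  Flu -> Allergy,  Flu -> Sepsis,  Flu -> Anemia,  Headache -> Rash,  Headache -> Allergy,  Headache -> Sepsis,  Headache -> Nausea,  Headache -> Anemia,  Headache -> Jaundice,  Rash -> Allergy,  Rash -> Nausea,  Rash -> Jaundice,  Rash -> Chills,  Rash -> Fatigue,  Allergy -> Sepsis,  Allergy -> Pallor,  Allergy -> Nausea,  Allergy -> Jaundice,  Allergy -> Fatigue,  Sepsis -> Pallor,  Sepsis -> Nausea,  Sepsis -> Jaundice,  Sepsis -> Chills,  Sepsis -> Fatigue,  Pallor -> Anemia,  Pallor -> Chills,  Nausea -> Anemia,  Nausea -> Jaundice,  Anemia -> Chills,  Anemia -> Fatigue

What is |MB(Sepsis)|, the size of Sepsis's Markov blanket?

Sepsis has children Chills, Fatigue, Jaundice, Nausea, Pallor.
Sepsis's parents: Allergy, Dyspnea, Fever, Flu, Headache.
Parents of each child, excluding Sepsis:
  Pallor: Allergy, Cough
  Nausea: Allergy, Cough, Headache, Rash
  Jaundice: Allergy, Dyspnea, Fever, Headache, Nausea, Rash
  Chills: Anemia, Dyspnea, Pallor, Rash
  Fatigue: Allergy, Anemia, Dyspnea, Rash
MB(Sepsis) = {Allergy, Anemia, Chills, Cough, Dyspnea, Fatigue, Fever, Flu, Headache, Jaundice, Nausea, Pallor, Rash}, which has 13 nodes.

13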